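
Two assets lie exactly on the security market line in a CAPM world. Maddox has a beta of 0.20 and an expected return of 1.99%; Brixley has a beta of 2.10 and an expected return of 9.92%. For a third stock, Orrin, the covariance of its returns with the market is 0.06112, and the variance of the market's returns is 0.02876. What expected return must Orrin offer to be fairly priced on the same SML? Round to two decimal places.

MRP = (9.92% − 1.99%) / (2.10 − 0.20) = 4.1737%
R_f = 1.99% − 0.20 × 4.1737% = 1.1553%
β_Orrin = Cov / Var(R_m) = 0.06112 / 0.02876 = 2.1252
E(R_Orrin) = R_f + β × MRP = 1.1553% + 2.1252 × 4.1737% = 10.03%

10.03%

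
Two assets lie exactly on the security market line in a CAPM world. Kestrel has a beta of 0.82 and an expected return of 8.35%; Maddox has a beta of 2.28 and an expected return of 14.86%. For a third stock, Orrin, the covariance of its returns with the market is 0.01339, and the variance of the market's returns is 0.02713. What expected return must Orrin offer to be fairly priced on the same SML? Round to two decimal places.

MRP = (14.86% − 8.35%) / (2.28 − 0.82) = 4.4589%
R_f = 8.35% − 0.82 × 4.4589% = 4.6937%
β_Orrin = Cov / Var(R_m) = 0.01339 / 0.02713 = 0.4935
E(R_Orrin) = R_f + β × MRP = 4.6937% + 0.4935 × 4.4589% = 6.89%

6.89%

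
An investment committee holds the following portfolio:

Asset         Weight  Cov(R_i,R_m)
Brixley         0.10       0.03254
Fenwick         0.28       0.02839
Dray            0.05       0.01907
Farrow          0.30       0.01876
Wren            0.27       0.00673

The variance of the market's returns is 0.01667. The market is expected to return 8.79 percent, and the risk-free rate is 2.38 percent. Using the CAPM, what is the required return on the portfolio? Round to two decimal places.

β_Brixley = 0.03254 / 0.01667 = 1.9520
β_Fenwick = 0.02839 / 0.01667 = 1.7031
β_Dray = 0.01907 / 0.01667 = 1.1440
β_Farrow = 0.01876 / 0.01667 = 1.1254
β_Wren = 0.00673 / 0.01667 = 0.4037
β_P = Σ w_i β_i = 0.10×1.9520 + 0.28×1.7031 + 0.05×1.1440 + 0.30×1.1254 + 0.27×0.4037 = 1.1759
MRP = 8.79% − 2.38% = 6.41%
E(R_P) = R_f + β_P × MRP = 2.38% + 1.1759 × 6.41% = 9.92%

9.92%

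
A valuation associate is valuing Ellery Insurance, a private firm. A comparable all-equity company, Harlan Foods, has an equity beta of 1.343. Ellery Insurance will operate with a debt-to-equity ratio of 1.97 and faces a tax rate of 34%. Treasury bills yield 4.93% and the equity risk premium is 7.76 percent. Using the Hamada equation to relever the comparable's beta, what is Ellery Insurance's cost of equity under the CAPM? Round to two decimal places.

28.90%

β_L = β_U × [1 + (1 − t)(D/E)] = 1.343 × [1 + (1 − 0.34) × 1.97]
    = 1.343 × [1 + 0.66 × 1.97] = 1.343 × 2.3002 = 3.0892
E(R) = R_f + β_L × MRP = 4.93% + 3.0892 × 7.76% = 28.90%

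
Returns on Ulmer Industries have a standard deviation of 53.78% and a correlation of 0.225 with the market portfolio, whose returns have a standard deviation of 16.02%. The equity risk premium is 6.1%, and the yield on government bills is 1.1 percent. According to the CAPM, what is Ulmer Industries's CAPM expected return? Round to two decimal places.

β = ρ × σ_i / σ_m = 0.225 × 53.78% / 16.02% = 0.7553
E(R) = 1.1% + 0.7553 × 6.1% = 5.71%

5.71%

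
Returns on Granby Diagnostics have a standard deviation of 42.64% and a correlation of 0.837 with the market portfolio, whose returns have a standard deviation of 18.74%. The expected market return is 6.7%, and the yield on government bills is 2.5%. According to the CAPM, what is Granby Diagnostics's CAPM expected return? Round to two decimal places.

10.50%

β = ρ × σ_i / σ_m = 0.837 × 42.64% / 18.74% = 1.9045
MRP = 6.7% − 2.5% = 4.20%
E(R) = 2.5% + 1.9045 × 4.2% = 10.50%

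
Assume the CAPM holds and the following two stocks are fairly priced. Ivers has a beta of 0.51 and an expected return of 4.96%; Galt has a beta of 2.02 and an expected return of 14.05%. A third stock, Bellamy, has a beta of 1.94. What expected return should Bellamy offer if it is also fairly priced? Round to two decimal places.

13.57%

MRP (SML slope) = (14.05% − 4.96%) / (2.02 − 0.51) = 9.09% / 1.51 = 6.0199%
R_f (intercept) = 4.96% − 0.51 × 6.0199% = 1.8899%
E(R_Bellamy) = R_f + β × MRP = 1.8899% + 1.94 × 6.0199% = 13.57%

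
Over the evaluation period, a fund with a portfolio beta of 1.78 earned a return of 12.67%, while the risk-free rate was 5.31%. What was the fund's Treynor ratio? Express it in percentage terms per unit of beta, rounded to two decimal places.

Treynor = (R_P − R_f) / β_P = (12.67% − 5.31%) / 1.7800 = 7.36% / 1.7800 = 4.13%

4.13%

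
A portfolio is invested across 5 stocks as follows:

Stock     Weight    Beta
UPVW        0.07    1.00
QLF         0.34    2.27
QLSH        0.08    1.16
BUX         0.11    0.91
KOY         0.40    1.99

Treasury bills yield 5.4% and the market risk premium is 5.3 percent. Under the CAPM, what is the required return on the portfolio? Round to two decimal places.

15.10%

β_P = Σ w_i β_i = 0.07×1.00 + 0.34×2.27 + 0.08×1.16 + 0.11×0.91 + 0.40×1.99 = 1.8307
E(R_P) = R_f + β_P × MRP = 5.4% + 1.8307 × 5.3% = 15.10%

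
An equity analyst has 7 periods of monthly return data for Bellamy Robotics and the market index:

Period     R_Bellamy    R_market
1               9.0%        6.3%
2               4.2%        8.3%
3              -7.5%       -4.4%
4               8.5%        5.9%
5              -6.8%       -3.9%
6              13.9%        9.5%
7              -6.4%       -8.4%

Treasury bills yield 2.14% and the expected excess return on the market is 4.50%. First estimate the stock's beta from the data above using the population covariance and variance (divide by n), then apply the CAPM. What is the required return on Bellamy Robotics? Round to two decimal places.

7.29%

Mean R_i = (9.0 + 4.2 − 7.5 + 8.5 − 6.8 + 13.9 − 6.4) / 7 = 2.1286%
Mean R_m = (6.3 + 8.3 − 4.4 + 5.9 − 3.9 + 9.5 − 8.4) / 7 = 1.9000%
Σ(R_i − R̄_i)(R_m − R̄_m) = 358.7300  ⇒  Cov = 358.7300 / 7 = 51.2471
Σ(R_m − R̄_m)² = 313.5000  ⇒  Var(R_m) = 313.5000 / 7 = 44.7857
β = Cov / Var(R_m) = 51.2471 / 44.7857 = 1.1443
E(R) = R_f + β × MRP = 2.14% + 1.1443 × 4.50% = 7.29%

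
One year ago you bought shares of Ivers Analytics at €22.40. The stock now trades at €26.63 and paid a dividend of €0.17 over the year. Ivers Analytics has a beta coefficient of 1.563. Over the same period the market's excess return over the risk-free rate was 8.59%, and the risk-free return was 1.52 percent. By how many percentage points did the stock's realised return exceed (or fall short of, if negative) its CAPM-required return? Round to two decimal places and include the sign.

Realised HPR = (P1 + D1 − P0) / P0 = (26.63 + 0.17 − 22.40) / 22.40 = 4.40 / 22.40 = 19.6429%
CAPM required = R_f + β·MRP = 1.52% + 1.563 × 8.59% = 14.94617%
α = realised − required = 19.6429% − 14.94617% = +4.70%

+4.70%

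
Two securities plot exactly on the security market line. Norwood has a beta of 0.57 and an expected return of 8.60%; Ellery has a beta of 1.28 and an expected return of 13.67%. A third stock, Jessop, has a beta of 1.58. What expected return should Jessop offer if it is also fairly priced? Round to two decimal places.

MRP (SML slope) = (13.67% − 8.60%) / (1.28 − 0.57) = 5.07% / 0.71 = 7.1408%
R_f (intercept) = 8.60% − 0.57 × 7.1408% = 4.5297%
E(R_Jessop) = R_f + β × MRP = 4.5297% + 1.58 × 7.1408% = 15.81%

15.81%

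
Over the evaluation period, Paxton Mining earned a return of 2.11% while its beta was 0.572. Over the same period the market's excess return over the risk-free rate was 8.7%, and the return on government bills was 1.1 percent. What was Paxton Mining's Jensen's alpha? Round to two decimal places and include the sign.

-3.97%

CAPM benchmark = R_f + β(R_m − R_f) = 1.1% + 0.572 × 8.7% = 6.0764%
α = actual − benchmark = 2.11% − 6.0764% = -3.97%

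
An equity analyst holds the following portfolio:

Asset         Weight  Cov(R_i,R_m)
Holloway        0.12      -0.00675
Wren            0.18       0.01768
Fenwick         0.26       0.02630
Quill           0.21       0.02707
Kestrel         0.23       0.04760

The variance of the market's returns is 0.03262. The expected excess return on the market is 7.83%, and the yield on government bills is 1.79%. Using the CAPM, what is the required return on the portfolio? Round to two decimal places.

β_Holloway = -0.00675 / 0.03262 = -0.2069
β_Wren = 0.01768 / 0.03262 = 0.5420
β_Fenwick = 0.02630 / 0.03262 = 0.8063
β_Quill = 0.02707 / 0.03262 = 0.8299
β_Kestrel = 0.04760 / 0.03262 = 1.4592
β_P = Σ w_i β_i = 0.12×-0.2069 + 0.18×0.5420 + 0.26×0.8063 + 0.21×0.8299 + 0.23×1.4592 = 0.7923
E(R_P) = R_f + β_P × MRP = 1.79% + 0.7923 × 7.83% = 7.99%

7.99%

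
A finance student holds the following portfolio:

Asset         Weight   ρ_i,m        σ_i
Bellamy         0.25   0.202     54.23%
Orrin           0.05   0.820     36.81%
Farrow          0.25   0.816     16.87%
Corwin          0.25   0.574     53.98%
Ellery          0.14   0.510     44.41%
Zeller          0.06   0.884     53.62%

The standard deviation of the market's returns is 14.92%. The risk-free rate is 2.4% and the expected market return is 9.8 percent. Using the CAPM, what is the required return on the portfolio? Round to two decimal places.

13.04%

β_Bellamy = 0.202 × 54.23% / 14.92% = 0.7342
β_Orrin = 0.820 × 36.81% / 14.92% = 2.0231
β_Farrow = 0.816 × 16.87% / 14.92% = 0.9226
β_Corwin = 0.574 × 53.98% / 14.92% = 2.0767
β_Ellery = 0.510 × 44.41% / 14.92% = 1.5180
β_Zeller = 0.884 × 53.62% / 14.92% = 3.1769
β_P = Σ w_i β_i = 0.25×0.7342 + 0.05×2.0231 + 0.25×0.9226 + 0.25×2.0767 + 0.14×1.5180 + 0.06×3.1769 = 1.4377
MRP = 9.8% − 2.4% = 7.40%
E(R_P) = R_f + β_P × MRP = 2.4% + 1.4377 × 7.4% = 13.04%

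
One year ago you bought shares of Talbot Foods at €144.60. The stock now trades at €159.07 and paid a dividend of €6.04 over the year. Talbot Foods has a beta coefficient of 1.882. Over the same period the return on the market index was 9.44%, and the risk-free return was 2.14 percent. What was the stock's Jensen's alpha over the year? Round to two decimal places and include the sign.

-1.69%

Realised HPR = (P1 + D1 − P0) / P0 = (159.07 + 6.04 − 144.60) / 144.60 = 20.51 / 144.60 = 14.1840%
MRP = 9.44% − 2.14% = 7.30%
CAPM required = R_f + β·MRP = 2.14% + 1.882 × 7.30% = 15.87860%
α = realised − required = 14.1840% − 15.87860% = -1.69%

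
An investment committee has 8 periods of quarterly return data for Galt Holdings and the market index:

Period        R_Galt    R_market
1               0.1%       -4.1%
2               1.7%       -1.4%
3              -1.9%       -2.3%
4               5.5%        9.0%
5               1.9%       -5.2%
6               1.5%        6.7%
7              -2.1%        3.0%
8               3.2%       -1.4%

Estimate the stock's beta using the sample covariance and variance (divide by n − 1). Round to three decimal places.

Mean R_i = (0.1 + 1.7 − 1.9 + 5.5 + 1.9 + 1.5 − 2.1 + 3.2) / 8 = 1.2375%
Mean R_m = (-4.1 − 1.4 − 2.3 + 9.0 − 5.2 + 6.7 + 3.0 − 1.4) / 8 = 0.5375%
Σ(R_i − R̄_i)(R_m − R̄_m) = 35.1488  ⇒  Cov = 35.1488 / 7 = 5.0213
Σ(R_m − R̄_m)² = 185.6388  ⇒  Var(R_m) = 185.6388 / 7 = 26.5198
β = Cov / Var(R_m) = 5.0213 / 26.5198 = 0.1893

0.189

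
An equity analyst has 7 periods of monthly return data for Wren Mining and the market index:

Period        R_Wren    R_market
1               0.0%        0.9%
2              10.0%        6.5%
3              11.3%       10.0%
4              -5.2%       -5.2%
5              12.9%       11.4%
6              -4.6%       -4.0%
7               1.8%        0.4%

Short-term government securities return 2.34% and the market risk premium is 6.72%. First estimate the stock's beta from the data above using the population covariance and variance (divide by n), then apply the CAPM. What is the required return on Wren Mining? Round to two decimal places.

Mean R_i = (0.0 + 10.0 + 11.3 − 5.2 + 12.9 − 4.6 + 1.8) / 7 = 3.7429%
Mean R_m = (0.9 + 6.5 + 10.0 − 5.2 + 11.4 − 4.0 + 0.4) / 7 = 2.8571%
Σ(R_i − R̄_i)(R_m − R̄_m) = 296.3629  ⇒  Cov = 296.3629 / 7 = 42.3376
Σ(R_m − R̄_m)² = 259.0771  ⇒  Var(R_m) = 259.0771 / 7 = 37.0110
β = Cov / Var(R_m) = 42.3376 / 37.0110 = 1.1439
E(R) = R_f + β × MRP = 2.34% + 1.1439 × 6.72% = 10.03%

10.03%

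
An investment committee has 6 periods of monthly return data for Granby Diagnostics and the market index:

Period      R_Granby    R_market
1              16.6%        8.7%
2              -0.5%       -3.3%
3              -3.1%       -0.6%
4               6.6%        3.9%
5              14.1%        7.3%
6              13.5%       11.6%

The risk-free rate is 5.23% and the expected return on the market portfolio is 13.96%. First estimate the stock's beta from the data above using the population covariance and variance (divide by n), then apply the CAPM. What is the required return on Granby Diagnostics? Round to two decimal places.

Mean R_i = (16.6 − 0.5 − 3.1 + 6.6 + 14.1 + 13.5) / 6 = 7.8667%
Mean R_m = (8.7 − 3.3 − 0.6 + 3.9 + 7.3 + 11.6) / 6 = 4.6000%
Σ(R_i − R̄_i)(R_m − R̄_m) = 216.0800  ⇒  Cov = 216.0800 / 6 = 36.0133
Σ(R_m − R̄_m)² = 163.0400  ⇒  Var(R_m) = 163.0400 / 6 = 27.1733
β = Cov / Var(R_m) = 36.0133 / 27.1733 = 1.3253
MRP = 13.96% − 5.23% = 8.73%
E(R) = R_f + β × MRP = 5.23% + 1.3253 × 8.73% = 16.80%

16.80%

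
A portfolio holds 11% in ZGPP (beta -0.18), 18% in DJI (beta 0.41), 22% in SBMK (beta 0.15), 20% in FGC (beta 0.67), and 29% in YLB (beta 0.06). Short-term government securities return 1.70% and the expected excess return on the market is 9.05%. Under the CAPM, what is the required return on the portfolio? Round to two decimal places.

β_P = Σ w_i β_i = 0.11×-0.18 + 0.18×0.41 + 0.22×0.15 + 0.20×0.67 + 0.29×0.06 = 0.2384
E(R_P) = R_f + β_P × MRP = 1.70% + 0.2384 × 9.05% = 3.86%

3.86%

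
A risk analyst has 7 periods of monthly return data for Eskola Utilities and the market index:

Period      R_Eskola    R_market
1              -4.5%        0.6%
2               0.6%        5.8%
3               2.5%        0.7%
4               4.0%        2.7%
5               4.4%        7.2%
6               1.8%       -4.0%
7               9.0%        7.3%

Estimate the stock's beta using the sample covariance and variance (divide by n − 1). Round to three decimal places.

Mean R_i = (-4.5 + 0.6 + 2.5 + 4.0 + 4.4 + 1.8 + 9.0) / 7 = 2.5429%
Mean R_m = (0.6 + 5.8 + 0.7 + 2.7 + 7.2 − 4.0 + 7.3) / 7 = 2.9000%
Σ(R_i − R̄_i)(R_m − R̄_m) = 51.8900  ⇒  Cov = 51.8900 / 6 = 8.6483
Σ(R_m − R̄_m)² = 104.0400  ⇒  Var(R_m) = 104.0400 / 6 = 17.3400
β = Cov / Var(R_m) = 8.6483 / 17.3400 = 0.4987

0.499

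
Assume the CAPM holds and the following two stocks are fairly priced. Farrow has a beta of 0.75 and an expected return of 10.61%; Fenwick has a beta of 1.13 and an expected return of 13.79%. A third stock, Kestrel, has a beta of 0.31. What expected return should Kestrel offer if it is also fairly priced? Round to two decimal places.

6.93%

MRP (SML slope) = (13.79% − 10.61%) / (1.13 − 0.75) = 3.18% / 0.38 = 8.3684%
R_f (intercept) = 10.61% − 0.75 × 8.3684% = 4.3337%
E(R_Kestrel) = R_f + β × MRP = 4.3337% + 0.31 × 8.3684% = 6.93%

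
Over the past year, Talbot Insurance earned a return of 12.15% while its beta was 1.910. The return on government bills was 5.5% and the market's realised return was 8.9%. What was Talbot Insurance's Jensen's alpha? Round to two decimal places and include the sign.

Market excess return = 8.9% − 5.5% = 3.40%
CAPM benchmark = R_f + β(R_m − R_f) = 5.5% + 1.910 × 3.4% = 11.9940%
α = actual − benchmark = 12.15% − 11.9940% = +0.16%

+0.16%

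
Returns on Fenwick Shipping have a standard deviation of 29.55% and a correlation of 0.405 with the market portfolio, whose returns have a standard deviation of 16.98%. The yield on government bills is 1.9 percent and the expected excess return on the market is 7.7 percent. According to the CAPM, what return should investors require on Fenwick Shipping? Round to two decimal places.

7.33%

β = ρ × σ_i / σ_m = 0.405 × 29.55% / 16.98% = 0.7048
E(R) = 1.9% + 0.7048 × 7.7% = 7.33%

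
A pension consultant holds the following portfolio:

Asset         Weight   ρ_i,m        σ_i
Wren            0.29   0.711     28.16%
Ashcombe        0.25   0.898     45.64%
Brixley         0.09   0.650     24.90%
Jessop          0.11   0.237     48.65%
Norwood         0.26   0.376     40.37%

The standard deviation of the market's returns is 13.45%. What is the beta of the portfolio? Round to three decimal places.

1.690

β_Wren = 0.711 × 28.16% / 13.45% = 1.4886
β_Ashcombe = 0.898 × 45.64% / 13.45% = 3.0472
β_Brixley = 0.650 × 24.90% / 13.45% = 1.2033
β_Jessop = 0.237 × 48.65% / 13.45% = 0.8573
β_Norwood = 0.376 × 40.37% / 13.45% = 1.1286
β_P = Σ w_i β_i = 0.29×1.4886 + 0.25×3.0472 + 0.09×1.2033 + 0.11×0.8573 + 0.26×1.1286 = 1.6895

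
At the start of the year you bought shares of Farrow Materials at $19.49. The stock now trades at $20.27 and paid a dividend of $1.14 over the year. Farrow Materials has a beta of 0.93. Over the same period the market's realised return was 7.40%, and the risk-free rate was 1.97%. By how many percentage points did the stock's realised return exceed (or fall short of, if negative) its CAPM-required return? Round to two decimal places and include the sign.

+2.83%

Realised HPR = (P1 + D1 − P0) / P0 = (20.27 + 1.14 − 19.49) / 19.49 = 1.92 / 19.49 = 9.8512%
MRP = 7.40% − 1.97% = 5.43%
CAPM required = R_f + β·MRP = 1.97% + 0.93 × 5.43% = 7.0199%
α = realised − required = 9.8512% − 7.0199% = +2.83%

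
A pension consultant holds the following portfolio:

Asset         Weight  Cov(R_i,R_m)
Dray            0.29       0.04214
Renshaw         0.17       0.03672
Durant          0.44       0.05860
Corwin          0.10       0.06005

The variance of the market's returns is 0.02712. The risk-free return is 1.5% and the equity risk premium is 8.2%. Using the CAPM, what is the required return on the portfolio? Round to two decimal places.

16.69%

β_Dray = 0.04214 / 0.02712 = 1.5538
β_Renshaw = 0.03672 / 0.02712 = 1.3540
β_Durant = 0.05860 / 0.02712 = 2.1608
β_Corwin = 0.06005 / 0.02712 = 2.2142
β_P = Σ w_i β_i = 0.29×1.5538 + 0.17×1.3540 + 0.44×2.1608 + 0.10×2.2142 = 1.8530
E(R_P) = R_f + β_P × MRP = 1.5% + 1.8530 × 8.2% = 16.69%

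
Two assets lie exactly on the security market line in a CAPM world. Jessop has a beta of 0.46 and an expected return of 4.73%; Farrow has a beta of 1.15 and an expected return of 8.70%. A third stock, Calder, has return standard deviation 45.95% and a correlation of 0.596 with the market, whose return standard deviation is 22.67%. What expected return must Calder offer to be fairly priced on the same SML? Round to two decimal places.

MRP = (8.70% − 4.73%) / (1.15 − 0.46) = 5.7536%
R_f = 4.73% − 0.46 × 5.7536% = 2.0833%
β_Calder = ρ·σ_i/σ_m = 0.596 × 45.95 / 22.67 = 1.2080
E(R_Calder) = R_f + β × MRP = 2.0833% + 1.2080 × 5.7536% = 9.03%

9.03%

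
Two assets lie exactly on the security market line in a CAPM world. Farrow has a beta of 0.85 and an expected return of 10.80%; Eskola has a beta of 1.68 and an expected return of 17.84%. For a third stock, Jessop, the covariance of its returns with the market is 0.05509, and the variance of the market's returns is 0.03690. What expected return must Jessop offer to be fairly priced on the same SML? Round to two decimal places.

MRP = (17.84% − 10.80%) / (1.68 − 0.85) = 8.4819%
R_f = 10.80% − 0.85 × 8.4819% = 3.5904%
β_Jessop = Cov / Var(R_m) = 0.05509 / 0.03690 = 1.4930
E(R_Jessop) = R_f + β × MRP = 3.5904% + 1.4930 × 8.4819% = 16.25%

16.25%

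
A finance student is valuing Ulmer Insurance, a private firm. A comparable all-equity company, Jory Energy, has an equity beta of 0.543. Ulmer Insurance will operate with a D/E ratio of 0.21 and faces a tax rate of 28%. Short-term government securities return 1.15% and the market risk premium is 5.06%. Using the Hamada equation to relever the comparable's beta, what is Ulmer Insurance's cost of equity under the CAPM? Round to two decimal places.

4.31%

β_L = β_U × [1 + (1 − t)(D/E)] = 0.543 × [1 + (1 − 0.28) × 0.21]
    = 0.543 × [1 + 0.72 × 0.21] = 0.543 × 1.1512 = 0.6251
E(R) = R_f + β_L × MRP = 1.15% + 0.6251 × 5.06% = 4.31%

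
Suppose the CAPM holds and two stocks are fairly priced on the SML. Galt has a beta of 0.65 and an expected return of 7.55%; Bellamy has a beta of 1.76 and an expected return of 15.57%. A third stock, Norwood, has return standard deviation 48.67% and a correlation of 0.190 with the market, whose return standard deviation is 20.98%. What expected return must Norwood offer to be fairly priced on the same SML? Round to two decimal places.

6.04%

MRP = (15.57% − 7.55%) / (1.76 − 0.65) = 7.2252%
R_f = 7.55% − 0.65 × 7.2252% = 2.8536%
β_Norwood = ρ·σ_i/σ_m = 0.190 × 48.67 / 20.98 = 0.4408
E(R_Norwood) = R_f + β × MRP = 2.8536% + 0.4408 × 7.2252% = 6.04%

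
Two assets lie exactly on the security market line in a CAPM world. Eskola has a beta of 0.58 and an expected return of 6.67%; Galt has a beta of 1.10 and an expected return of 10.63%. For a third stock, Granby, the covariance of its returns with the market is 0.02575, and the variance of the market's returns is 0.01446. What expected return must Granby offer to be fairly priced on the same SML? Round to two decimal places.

MRP = (10.63% − 6.67%) / (1.10 − 0.58) = 7.6154%
R_f = 6.67% − 0.58 × 7.6154% = 2.2531%
β_Granby = Cov / Var(R_m) = 0.02575 / 0.01446 = 1.7808
E(R_Granby) = R_f + β × MRP = 2.2531% + 1.7808 × 7.6154% = 15.81%

15.81%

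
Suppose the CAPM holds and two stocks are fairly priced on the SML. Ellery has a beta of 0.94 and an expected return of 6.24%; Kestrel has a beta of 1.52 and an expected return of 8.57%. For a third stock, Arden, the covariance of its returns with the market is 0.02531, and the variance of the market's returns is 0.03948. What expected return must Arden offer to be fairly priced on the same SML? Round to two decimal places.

5.04%

MRP = (8.57% − 6.24%) / (1.52 − 0.94) = 4.0172%
R_f = 6.24% − 0.94 × 4.0172% = 2.4638%
β_Arden = Cov / Var(R_m) = 0.02531 / 0.03948 = 0.6411
E(R_Arden) = R_f + β × MRP = 2.4638% + 0.6411 × 4.0172% = 5.04%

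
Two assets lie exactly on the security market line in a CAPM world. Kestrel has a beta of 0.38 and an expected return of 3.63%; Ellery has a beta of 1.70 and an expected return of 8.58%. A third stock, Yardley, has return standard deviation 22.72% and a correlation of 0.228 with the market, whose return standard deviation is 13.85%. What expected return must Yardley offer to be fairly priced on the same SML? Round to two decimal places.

MRP = (8.58% − 3.63%) / (1.70 − 0.38) = 3.7500%
R_f = 3.63% − 0.38 × 3.7500% = 2.2050%
β_Yardley = ρ·σ_i/σ_m = 0.228 × 22.72 / 13.85 = 0.3740
E(R_Yardley) = R_f + β × MRP = 2.2050% + 0.3740 × 3.7500% = 3.61%

3.61%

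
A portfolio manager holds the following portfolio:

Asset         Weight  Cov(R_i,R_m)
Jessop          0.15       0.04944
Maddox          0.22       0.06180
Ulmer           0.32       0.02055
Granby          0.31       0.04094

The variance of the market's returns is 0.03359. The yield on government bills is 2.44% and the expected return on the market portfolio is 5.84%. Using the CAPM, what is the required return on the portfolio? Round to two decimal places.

β_Jessop = 0.04944 / 0.03359 = 1.4719
β_Maddox = 0.06180 / 0.03359 = 1.8398
β_Ulmer = 0.02055 / 0.03359 = 0.6118
β_Granby = 0.04094 / 0.03359 = 1.2188
β_P = Σ w_i β_i = 0.15×1.4719 + 0.22×1.8398 + 0.32×0.6118 + 0.31×1.2188 = 1.1991
MRP = 5.84% − 2.44% = 3.40%
E(R_P) = R_f + β_P × MRP = 2.44% + 1.1991 × 3.40% = 6.52%

6.52%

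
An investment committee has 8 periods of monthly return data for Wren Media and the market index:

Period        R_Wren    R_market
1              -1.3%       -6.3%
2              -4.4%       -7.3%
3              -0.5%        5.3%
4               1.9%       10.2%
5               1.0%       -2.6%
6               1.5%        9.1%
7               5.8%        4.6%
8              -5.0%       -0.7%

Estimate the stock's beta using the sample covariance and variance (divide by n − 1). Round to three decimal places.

0.314

Mean R_i = (-1.3 − 4.4 − 0.5 + 1.9 + 1.0 + 1.5 + 5.8 − 5.0) / 8 = -0.1250%
Mean R_m = (-6.3 − 7.3 + 5.3 + 10.2 − 2.6 + 9.1 + 4.6 − 0.7) / 8 = 1.5375%
Σ(R_i − R̄_i)(R_m − R̄_m) = 99.8075  ⇒  Cov = 99.8075 / 7 = 14.2582
Σ(R_m − R̄_m)² = 317.4188  ⇒  Var(R_m) = 317.4188 / 7 = 45.3455
β = Cov / Var(R_m) = 14.2582 / 45.3455 = 0.3144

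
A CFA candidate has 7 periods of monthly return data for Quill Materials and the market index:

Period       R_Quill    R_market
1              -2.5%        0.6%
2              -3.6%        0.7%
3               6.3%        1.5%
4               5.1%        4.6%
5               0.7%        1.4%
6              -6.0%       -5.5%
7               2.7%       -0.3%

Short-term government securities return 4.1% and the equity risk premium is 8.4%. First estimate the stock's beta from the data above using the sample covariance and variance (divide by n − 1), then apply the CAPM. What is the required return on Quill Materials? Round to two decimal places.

Mean R_i = (-2.5 − 3.6 + 6.3 + 5.1 + 0.7 − 6.0 + 2.7) / 7 = 0.3857%
Mean R_m = (0.6 + 0.7 + 1.5 + 4.6 + 1.4 − 5.5 − 0.3) / 7 = 0.4286%
Σ(R_i − R̄_i)(R_m − R̄_m) = 60.9029  ⇒  Cov = 60.9029 / 6 = 10.1505
Σ(R_m − R̄_m)² = 55.2743  ⇒  Var(R_m) = 55.2743 / 6 = 9.2124
β = Cov / Var(R_m) = 10.1505 / 9.2124 = 1.1018
E(R) = R_f + β × MRP = 4.1% + 1.1018 × 8.4% = 13.36%

13.36%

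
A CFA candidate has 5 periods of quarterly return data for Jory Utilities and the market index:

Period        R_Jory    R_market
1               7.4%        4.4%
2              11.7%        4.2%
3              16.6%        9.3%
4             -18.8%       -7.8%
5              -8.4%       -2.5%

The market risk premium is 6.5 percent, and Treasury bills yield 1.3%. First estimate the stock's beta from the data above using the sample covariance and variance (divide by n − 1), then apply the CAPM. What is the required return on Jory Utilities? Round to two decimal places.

Mean R_i = (7.4 + 11.7 + 16.6 − 18.8 − 8.4) / 5 = 1.7000%
Mean R_m = (4.4 + 4.2 + 9.3 − 7.8 − 2.5) / 5 = 1.5200%
Σ(R_i − R̄_i)(R_m − R̄_m) = 390.8000  ⇒  Cov = 390.8000 / 4 = 97.7000
Σ(R_m − R̄_m)² = 179.0280  ⇒  Var(R_m) = 179.0280 / 4 = 44.7570
β = Cov / Var(R_m) = 97.7000 / 44.7570 = 2.1829
E(R) = R_f + β × MRP = 1.3% + 2.1829 × 6.5% = 15.49%

15.49%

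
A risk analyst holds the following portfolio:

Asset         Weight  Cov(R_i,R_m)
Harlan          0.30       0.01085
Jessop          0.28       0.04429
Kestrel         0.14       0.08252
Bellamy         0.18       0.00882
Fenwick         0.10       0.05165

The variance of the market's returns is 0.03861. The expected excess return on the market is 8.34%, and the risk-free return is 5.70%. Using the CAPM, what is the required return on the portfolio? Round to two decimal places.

13.04%

β_Harlan = 0.01085 / 0.03861 = 0.2810
β_Jessop = 0.04429 / 0.03861 = 1.1471
β_Kestrel = 0.08252 / 0.03861 = 2.1373
β_Bellamy = 0.00882 / 0.03861 = 0.2284
β_Fenwick = 0.05165 / 0.03861 = 1.3377
β_P = Σ w_i β_i = 0.30×0.2810 + 0.28×1.1471 + 0.14×2.1373 + 0.18×0.2284 + 0.10×1.3377 = 0.8796
E(R_P) = R_f + β_P × MRP = 5.70% + 0.8796 × 8.34% = 13.04%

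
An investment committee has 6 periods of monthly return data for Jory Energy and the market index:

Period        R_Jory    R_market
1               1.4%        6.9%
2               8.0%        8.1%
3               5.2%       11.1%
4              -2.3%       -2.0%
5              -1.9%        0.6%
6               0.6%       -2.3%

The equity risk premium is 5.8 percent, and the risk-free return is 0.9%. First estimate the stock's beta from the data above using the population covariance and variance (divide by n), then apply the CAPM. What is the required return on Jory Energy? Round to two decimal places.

Mean R_i = (1.4 + 8.0 + 5.2 − 2.3 − 1.9 + 0.6) / 6 = 1.8333%
Mean R_m = (6.9 + 8.1 + 11.1 − 2.0 + 0.6 − 2.3) / 6 = 3.7333%
Σ(R_i − R̄_i)(R_m − R̄_m) = 93.1933  ⇒  Cov = 93.1933 / 6 = 15.5322
Σ(R_m − R̄_m)² = 162.4533  ⇒  Var(R_m) = 162.4533 / 6 = 27.0756
β = Cov / Var(R_m) = 15.5322 / 27.0756 = 0.5737
E(R) = R_f + β × MRP = 0.9% + 0.5737 × 5.8% = 4.23%

4.23%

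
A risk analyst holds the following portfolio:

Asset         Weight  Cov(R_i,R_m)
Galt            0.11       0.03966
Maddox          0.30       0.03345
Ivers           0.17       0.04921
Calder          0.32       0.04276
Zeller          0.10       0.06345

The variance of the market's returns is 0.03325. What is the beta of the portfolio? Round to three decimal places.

β_Galt = 0.03966 / 0.03325 = 1.1928
β_Maddox = 0.03345 / 0.03325 = 1.0060
β_Ivers = 0.04921 / 0.03325 = 1.4800
β_Calder = 0.04276 / 0.03325 = 1.2860
β_Zeller = 0.06345 / 0.03325 = 1.9083
β_P = Σ w_i β_i = 0.11×1.1928 + 0.30×1.0060 + 0.17×1.4800 + 0.32×1.2860 + 0.10×1.9083 = 1.2870

1.287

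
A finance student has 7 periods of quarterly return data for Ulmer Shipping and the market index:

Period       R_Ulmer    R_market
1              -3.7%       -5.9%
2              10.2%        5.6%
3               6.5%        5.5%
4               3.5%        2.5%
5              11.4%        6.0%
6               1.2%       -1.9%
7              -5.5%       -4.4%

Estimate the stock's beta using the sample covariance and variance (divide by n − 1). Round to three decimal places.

Mean R_i = (-3.7 + 10.2 + 6.5 + 3.5 + 11.4 + 1.2 − 5.5) / 7 = 3.3714%
Mean R_m = (-5.9 + 5.6 + 5.5 + 2.5 + 6.0 − 1.9 − 4.4) / 7 = 1.0571%
Σ(R_i − R̄_i)(R_m − R̄_m) = 188.8214  ⇒  Cov = 188.8214 / 6 = 31.4702
Σ(R_m − R̄_m)² = 153.8171  ⇒  Var(R_m) = 153.8171 / 6 = 25.6362
β = Cov / Var(R_m) = 31.4702 / 25.6362 = 1.2276

1.228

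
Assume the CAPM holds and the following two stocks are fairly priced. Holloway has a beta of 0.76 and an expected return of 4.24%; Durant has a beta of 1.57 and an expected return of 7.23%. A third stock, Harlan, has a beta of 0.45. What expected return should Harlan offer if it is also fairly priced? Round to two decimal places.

MRP (SML slope) = (7.23% − 4.24%) / (1.57 − 0.76) = 2.99% / 0.81 = 3.6914%
R_f (intercept) = 4.24% − 0.76 × 3.6914% = 1.4345%
E(R_Harlan) = R_f + β × MRP = 1.4345% + 0.45 × 3.6914% = 3.10%

3.10%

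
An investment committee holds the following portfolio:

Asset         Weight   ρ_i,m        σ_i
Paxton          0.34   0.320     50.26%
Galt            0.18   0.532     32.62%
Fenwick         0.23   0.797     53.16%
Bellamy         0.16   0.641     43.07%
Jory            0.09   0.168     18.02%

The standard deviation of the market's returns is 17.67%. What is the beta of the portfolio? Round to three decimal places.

β_Paxton = 0.320 × 50.26% / 17.67% = 0.9102
β_Galt = 0.532 × 32.62% / 17.67% = 0.9821
β_Fenwick = 0.797 × 53.16% / 17.67% = 2.3978
β_Bellamy = 0.641 × 43.07% / 17.67% = 1.5624
β_Jory = 0.168 × 18.02% / 17.67% = 0.1713
β_P = Σ w_i β_i = 0.34×0.9102 + 0.18×0.9821 + 0.23×2.3978 + 0.16×1.5624 + 0.09×0.1713 = 1.3031

1.303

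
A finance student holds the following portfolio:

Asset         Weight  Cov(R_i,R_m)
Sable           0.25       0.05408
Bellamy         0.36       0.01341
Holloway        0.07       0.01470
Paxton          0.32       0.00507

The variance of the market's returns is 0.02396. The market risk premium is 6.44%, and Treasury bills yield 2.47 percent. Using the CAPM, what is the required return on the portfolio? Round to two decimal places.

β_Sable = 0.05408 / 0.02396 = 2.2571
β_Bellamy = 0.01341 / 0.02396 = 0.5597
β_Holloway = 0.01470 / 0.02396 = 0.6135
β_Paxton = 0.00507 / 0.02396 = 0.2116
β_P = Σ w_i β_i = 0.25×2.2571 + 0.36×0.5597 + 0.07×0.6135 + 0.32×0.2116 = 0.8764
E(R_P) = R_f + β_P × MRP = 2.47% + 0.8764 × 6.44% = 8.11%

8.11%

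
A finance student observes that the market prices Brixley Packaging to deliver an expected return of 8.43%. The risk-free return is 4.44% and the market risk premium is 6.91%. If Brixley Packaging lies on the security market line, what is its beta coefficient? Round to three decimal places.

β = (E(R) − R_f) / MRP = (8.43% − 4.44%) / 6.91% = 3.99% / 6.91% = 0.577

0.577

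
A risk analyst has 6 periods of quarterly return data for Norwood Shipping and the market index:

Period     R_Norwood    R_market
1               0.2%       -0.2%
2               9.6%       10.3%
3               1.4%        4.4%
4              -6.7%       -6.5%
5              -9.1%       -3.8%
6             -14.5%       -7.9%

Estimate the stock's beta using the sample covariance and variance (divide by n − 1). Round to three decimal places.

Mean R_i = (0.2 + 9.6 + 1.4 − 6.7 − 9.1 − 14.5) / 6 = -3.1833%
Mean R_m = (-0.2 + 10.3 + 4.4 − 6.5 − 3.8 − 7.9) / 6 = -0.6167%
Σ(R_i − R̄_i)(R_m − R̄_m) = 285.9017  ⇒  Cov = 285.9017 / 5 = 57.1803
Σ(R_m − R̄_m)² = 242.3083  ⇒  Var(R_m) = 242.3083 / 5 = 48.4617
β = Cov / Var(R_m) = 57.1803 / 48.4617 = 1.1799

1.180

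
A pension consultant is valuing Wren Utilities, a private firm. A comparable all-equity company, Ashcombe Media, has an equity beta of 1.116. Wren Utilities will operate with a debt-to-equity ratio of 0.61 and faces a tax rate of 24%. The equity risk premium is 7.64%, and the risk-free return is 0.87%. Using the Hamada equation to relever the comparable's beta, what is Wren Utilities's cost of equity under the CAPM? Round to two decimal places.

13.35%

β_L = β_U × [1 + (1 − t)(D/E)] = 1.116 × [1 + (1 − 0.24) × 0.61]
    = 1.116 × [1 + 0.76 × 0.61] = 1.116 × 1.4636 = 1.6334
E(R) = R_f + β_L × MRP = 0.87% + 1.6334 × 7.64% = 13.35%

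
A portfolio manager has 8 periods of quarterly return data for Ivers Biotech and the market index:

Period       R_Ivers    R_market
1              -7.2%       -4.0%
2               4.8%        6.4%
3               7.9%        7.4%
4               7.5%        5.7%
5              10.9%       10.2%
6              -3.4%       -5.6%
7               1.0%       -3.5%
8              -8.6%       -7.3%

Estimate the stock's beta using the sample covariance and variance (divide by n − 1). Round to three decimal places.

1.003

Mean R_i = (-7.2 + 4.8 + 7.9 + 7.5 + 10.9 − 3.4 + 1.0 − 8.6) / 8 = 1.6125%
Mean R_m = (-4.0 + 6.4 + 7.4 + 5.7 + 10.2 − 5.6 − 3.5 − 7.3) / 8 = 1.1625%
Σ(R_i − R̄_i)(R_m − R̄_m) = 335.2338  ⇒  Cov = 335.2338 / 7 = 47.8905
Σ(R_m − R̄_m)² = 334.3388  ⇒  Var(R_m) = 334.3388 / 7 = 47.7627
β = Cov / Var(R_m) = 47.8905 / 47.7627 = 1.0027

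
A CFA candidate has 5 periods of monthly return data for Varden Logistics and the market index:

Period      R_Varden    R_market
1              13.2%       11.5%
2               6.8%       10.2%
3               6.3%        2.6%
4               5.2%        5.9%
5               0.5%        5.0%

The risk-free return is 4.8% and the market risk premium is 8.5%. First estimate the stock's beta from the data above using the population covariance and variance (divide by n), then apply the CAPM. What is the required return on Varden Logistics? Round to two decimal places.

Mean R_i = (13.2 + 6.8 + 6.3 + 5.2 + 0.5) / 5 = 6.4000%
Mean R_m = (11.5 + 10.2 + 2.6 + 5.9 + 5.0) / 5 = 7.0400%
Σ(R_i − R̄_i)(R_m − R̄_m) = 45.4400  ⇒  Cov = 45.4400 / 5 = 9.0880
Σ(R_m − R̄_m)² = 55.0520  ⇒  Var(R_m) = 55.0520 / 5 = 11.0104
β = Cov / Var(R_m) = 9.0880 / 11.0104 = 0.8254
E(R) = R_f + β × MRP = 4.8% + 0.8254 × 8.5% = 11.82%

11.82%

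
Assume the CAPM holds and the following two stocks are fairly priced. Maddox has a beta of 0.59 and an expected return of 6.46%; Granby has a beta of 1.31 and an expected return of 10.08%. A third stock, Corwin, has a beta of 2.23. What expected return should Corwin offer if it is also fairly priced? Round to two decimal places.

14.71%

MRP (SML slope) = (10.08% − 6.46%) / (1.31 − 0.59) = 3.62% / 0.72 = 5.0278%
R_f (intercept) = 6.46% − 0.59 × 5.0278% = 3.4936%
E(R_Corwin) = R_f + β × MRP = 3.4936% + 2.23 × 5.0278% = 14.71%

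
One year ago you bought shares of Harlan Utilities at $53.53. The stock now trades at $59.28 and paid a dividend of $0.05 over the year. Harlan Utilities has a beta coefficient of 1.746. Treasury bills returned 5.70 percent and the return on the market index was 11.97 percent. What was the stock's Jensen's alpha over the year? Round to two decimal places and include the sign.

-5.81%

Realised HPR = (P1 + D1 − P0) / P0 = (59.28 + 0.05 − 53.53) / 53.53 = 5.80 / 53.53 = 10.8350%
MRP = 11.97% − 5.70% = 6.27%
CAPM required = R_f + β·MRP = 5.70% + 1.746 × 6.27% = 16.64742%
α = realised − required = 10.8350% − 16.64742% = -5.81%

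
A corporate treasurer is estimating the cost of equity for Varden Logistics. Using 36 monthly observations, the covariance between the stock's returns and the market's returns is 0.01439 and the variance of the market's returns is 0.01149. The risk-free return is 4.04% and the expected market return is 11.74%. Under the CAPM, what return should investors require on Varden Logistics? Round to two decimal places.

β = Cov(R_i, R_m) / Var(R_m) = 0.01439 / 0.01149 = 1.2524
MRP = 11.74% − 4.04% = 7.70%
E(R) = R_f + β × MRP = 4.04% + 1.2524 × 7.70% = 13.68%

13.68%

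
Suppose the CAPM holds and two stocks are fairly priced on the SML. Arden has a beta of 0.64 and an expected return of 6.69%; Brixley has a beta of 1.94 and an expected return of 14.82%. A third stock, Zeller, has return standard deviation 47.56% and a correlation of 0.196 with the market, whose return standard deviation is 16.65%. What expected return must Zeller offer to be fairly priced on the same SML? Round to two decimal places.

6.19%

MRP = (14.82% − 6.69%) / (1.94 − 0.64) = 6.2538%
R_f = 6.69% − 0.64 × 6.2538% = 2.6876%
β_Zeller = ρ·σ_i/σ_m = 0.196 × 47.56 / 16.65 = 0.5599
E(R_Zeller) = R_f + β × MRP = 2.6876% + 0.5599 × 6.2538% = 6.19%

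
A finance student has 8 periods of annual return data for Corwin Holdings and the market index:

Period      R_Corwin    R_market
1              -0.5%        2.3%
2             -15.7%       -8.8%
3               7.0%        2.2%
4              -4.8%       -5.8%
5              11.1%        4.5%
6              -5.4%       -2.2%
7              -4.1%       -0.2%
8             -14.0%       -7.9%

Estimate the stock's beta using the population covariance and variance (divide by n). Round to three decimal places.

Mean R_i = (-0.5 − 15.7 + 7.0 − 4.8 + 11.1 − 5.4 − 4.1 − 14.0) / 8 = -3.3000%
Mean R_m = (2.3 − 8.8 + 2.2 − 5.8 + 4.5 − 2.2 − 0.2 − 7.9) / 8 = -1.9875%
Σ(R_i − R̄_i)(R_m − R̄_m) = 301.0300  ⇒  Cov = 301.0300 / 8 = 37.6288
Σ(R_m − R̄_m)² = 177.1488  ⇒  Var(R_m) = 177.1488 / 8 = 22.1436
β = Cov / Var(R_m) = 37.6288 / 22.1436 = 1.6993

1.699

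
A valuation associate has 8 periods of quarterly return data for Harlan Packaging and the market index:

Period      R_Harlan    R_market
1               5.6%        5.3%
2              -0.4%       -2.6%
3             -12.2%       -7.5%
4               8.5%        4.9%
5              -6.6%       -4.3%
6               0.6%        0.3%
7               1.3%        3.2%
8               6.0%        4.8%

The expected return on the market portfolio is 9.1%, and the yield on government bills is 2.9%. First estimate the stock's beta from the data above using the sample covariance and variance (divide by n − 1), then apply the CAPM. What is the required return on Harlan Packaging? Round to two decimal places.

11.32%

Mean R_i = (5.6 − 0.4 − 12.2 + 8.5 − 6.6 + 0.6 + 1.3 + 6.0) / 8 = 0.3500%
Mean R_m = (5.3 − 2.6 − 7.5 + 4.9 − 4.3 + 0.3 + 3.2 + 4.8) / 8 = 0.5125%
Σ(R_i − R̄_i)(R_m − R̄_m) = 223.9550  ⇒  Cov = 223.9550 / 7 = 31.9936
Σ(R_m − R̄_m)² = 164.8688  ⇒  Var(R_m) = 164.8688 / 7 = 23.5527
β = Cov / Var(R_m) = 31.9936 / 23.5527 = 1.3584
MRP = 9.1% − 2.9% = 6.20%
E(R) = R_f + β × MRP = 2.9% + 1.3584 × 6.2% = 11.32%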